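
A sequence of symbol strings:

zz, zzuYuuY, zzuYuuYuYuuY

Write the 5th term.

Each term is the previous one with uYuuY appended.
From zzuYuuYuYuuY, 2 further steps: zzuYuuYuYuuY → zzuYuuYuYuuYuYuuY → (answer).

zzuYuuYuYuuYuYuuYuYuuY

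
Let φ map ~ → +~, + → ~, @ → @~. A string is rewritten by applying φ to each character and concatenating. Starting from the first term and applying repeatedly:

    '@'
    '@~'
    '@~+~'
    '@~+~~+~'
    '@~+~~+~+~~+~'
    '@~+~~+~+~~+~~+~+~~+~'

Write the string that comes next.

Replace each of the 20 characters of @~+~~+~+~~+~~+~+~~+~ in place — @~ +~ ~ +~ +~ ~ +~ ~ +~ +~ ~ +~ +~ ~ +~ ~ +~ +~ ~ +~ — and concatenate.

@~+~~+~+~~+~~+~+~~+~+~~+~~+~+~~+~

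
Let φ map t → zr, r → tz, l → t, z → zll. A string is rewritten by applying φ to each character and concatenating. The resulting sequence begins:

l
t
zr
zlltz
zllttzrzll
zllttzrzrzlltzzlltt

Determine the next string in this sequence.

zllttzrzrzlltzzlltzzllttzrzllzllttzrzr

φ(zllttzrzrzlltzzlltt) expands symbol-by-symbol to zll t t zr zr zll tz zll tz zll t t zr zll zll t t zr zr; joining the 19 pieces gives the next term.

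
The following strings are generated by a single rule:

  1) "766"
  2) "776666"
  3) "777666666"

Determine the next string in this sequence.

Reading off run lengths: 7 runs 1, 2, 3; 6 runs 2, 4, 6 — each is linear in n (n = 1, 2, …).
Setting n = 4 gives 4, 8 characters in each block.

777766666666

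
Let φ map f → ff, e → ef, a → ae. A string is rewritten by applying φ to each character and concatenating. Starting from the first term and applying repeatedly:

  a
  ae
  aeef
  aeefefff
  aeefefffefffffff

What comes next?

aeefefffefffffffefffffffffffffff

Applying the rule to each of the 16 symbols of aeefefffefffffff gives the pieces ae ef ef ff ef ff ff ff ef ff ff ff ff ff ff ff, which concatenate to the answer.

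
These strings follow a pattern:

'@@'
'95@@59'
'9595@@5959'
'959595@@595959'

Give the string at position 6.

Each term wraps the previous one in 95 on the left and 59 on the right.
From 959595@@595959, 2 further steps: 959595@@595959 → 95959595@@59595959 → (answer).

9595959595@@5959595959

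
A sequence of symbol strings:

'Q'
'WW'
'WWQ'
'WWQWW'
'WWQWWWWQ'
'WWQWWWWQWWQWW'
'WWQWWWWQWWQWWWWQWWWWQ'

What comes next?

From term 3 onward, concatenate the last term with the second-to-last: WW·Q = WWQ, WWQ·WW = WWQWW, …
So term 8 is WWQWWWWQWWQWWWWQWWWWQ·WWQWWWWQWWQWW.

WWQWWWWQWWQWWWWQWWWWQWWQWWWWQWWQWW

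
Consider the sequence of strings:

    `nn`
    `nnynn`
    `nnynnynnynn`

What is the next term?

nnynnynnynnynnynnynnynn

Each string is two copies of the previous one joined by 'y'.
One more doubling of nnynnynnynn gives the answer.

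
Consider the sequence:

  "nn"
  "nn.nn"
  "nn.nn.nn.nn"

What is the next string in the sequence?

Every step duplicates the string with '.' between the halves.
Doubling nn.nn.nn.nn with '.' between the halves:

nn.nn.nn.nn.nn.nn.nn.nn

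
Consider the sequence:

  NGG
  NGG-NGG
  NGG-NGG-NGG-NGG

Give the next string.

s(k+1) = s(k)·-·s(k) — each term doubles the last with '-' between the halves.
One more doubling of NGG-NGG-NGG-NGG gives the answer.

NGG-NGG-NGG-NGG-NGG-NGG-NGG-NGG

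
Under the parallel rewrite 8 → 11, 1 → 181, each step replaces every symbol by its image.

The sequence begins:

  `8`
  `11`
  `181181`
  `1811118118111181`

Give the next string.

Replace each of the 16 characters of 1811118118111181 in place — 181 11 181 181 181 181 11 181 181 11 181 181 181 181 11 181 — and concatenate.

18111181181181181111811811118118118118111181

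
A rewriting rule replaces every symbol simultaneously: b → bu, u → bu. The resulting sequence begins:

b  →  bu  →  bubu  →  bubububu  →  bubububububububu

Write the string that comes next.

Replace each of the 16 characters of bubububububububu in place — bu bu bu bu bu bu bu bu bu bu bu bu bu bu bu bu — and concatenate.

bubububububububububububububububu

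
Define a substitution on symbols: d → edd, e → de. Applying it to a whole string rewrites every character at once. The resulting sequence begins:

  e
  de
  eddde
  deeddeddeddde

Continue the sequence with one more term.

edddedeeddedddeeddedddeeddeddeddde

φ(deeddeddeddde) expands symbol-by-symbol to edd de de edd edd de edd edd de edd edd edd de; joining the 13 pieces gives the next term.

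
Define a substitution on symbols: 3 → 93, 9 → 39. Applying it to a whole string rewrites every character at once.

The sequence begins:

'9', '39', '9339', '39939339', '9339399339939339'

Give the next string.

φ(9339399339939339) expands symbol-by-symbol to 39 93 93 39 93 39 39 93 93 39 39 93 39 93 93 39; joining the 16 pieces gives the next term.

39939339933939939339399339939339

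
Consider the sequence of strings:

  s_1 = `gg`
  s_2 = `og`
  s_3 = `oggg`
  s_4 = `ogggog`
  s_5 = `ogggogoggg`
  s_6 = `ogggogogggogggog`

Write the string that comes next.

This is a Fibonacci-style word recurrence s(k) = s(k−1)·s(k−2): e.g. og·gg = oggg.
Continuing: ogggogogggogggog · ogggogoggg gives term 7.

ogggogogggogggogogggogoggg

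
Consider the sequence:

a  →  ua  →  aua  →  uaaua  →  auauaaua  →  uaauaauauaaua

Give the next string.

This is a Fibonacci-style word recurrence s(k) = s(k−2)·s(k−1): e.g. a·ua = aua.
Continuing: auauaaua · uaauaauauaaua gives term 7.

auauaauauaauaauauaaua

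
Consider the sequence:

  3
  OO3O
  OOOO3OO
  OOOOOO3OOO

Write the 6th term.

OOOOOOOOOO3OOOOO

Every step adds OO to the front and O to the end of the previous string.
From OOOOOO3OOO, 2 further steps: OOOOOO3OOO → OOOOOOOO3OOOO → (answer).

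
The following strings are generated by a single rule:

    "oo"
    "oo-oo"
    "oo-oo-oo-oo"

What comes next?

s(k+1) = s(k)·-·s(k) — each term doubles the last with '-' between the halves.
Doubling oo-oo-oo-oo with '-' between the halves:

oo-oo-oo-oo-oo-oo-oo-oo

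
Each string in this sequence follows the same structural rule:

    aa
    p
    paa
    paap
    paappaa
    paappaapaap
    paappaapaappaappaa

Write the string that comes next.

paappaapaappaappaapaappaapaap

From term 3 onward, concatenate the last term with the second-to-last: p·aa = paa, paa·p = paap, …
The next term joins paappaapaappaappaa and paappaapaap.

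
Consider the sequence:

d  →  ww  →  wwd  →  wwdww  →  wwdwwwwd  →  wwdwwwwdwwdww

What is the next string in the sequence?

wwdwwwwdwwdwwwwdwwwwd

From term 3 onward, concatenate the last term with the second-to-last: ww·d = wwd, wwd·ww = wwdww, …
So term 7 is wwdwwwwdwwdww·wwdwwwwd.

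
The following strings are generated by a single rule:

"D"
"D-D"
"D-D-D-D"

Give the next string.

s(k+1) = s(k)·-·s(k) — each term doubles the last with '-' between the halves.
Doubling D-D-D-D with '-' between the halves:

D-D-D-D-D-D-D-D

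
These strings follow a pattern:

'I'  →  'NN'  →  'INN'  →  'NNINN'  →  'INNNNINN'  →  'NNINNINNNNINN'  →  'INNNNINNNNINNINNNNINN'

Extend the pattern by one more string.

Each term (from the third on) is the two preceding terms concatenated in order: term 3 = I·NN = INN.
So term 8 is NNINNINNNNINN·INNNNINNNNINNINNNNINN.

NNINNINNNNINNINNNNINNNNINNINNNNINN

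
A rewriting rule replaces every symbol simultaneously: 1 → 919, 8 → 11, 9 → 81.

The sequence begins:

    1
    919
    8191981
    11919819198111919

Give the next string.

9199198191981119198191981119199199198191981

φ(11919819198111919) expands symbol-by-symbol to 919 919 81 919 81 11 919 81 919 81 11 919 919 919 81 919 81; joining the 17 pieces gives the next term.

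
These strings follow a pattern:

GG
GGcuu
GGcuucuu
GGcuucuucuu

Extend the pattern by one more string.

The strings grow by a fixed suffix cuu each time.
So the next term is GGcuucuucuu·cuu.

GGcuucuucuucuu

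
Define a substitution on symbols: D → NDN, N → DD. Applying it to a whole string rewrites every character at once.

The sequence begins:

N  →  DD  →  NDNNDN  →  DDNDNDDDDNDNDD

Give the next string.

NDNNDNDDNDNDDNDNNDNNDNNDNDDNDNDDNDNNDN

φ(DDNDNDDDDNDNDD) expands symbol-by-symbol to NDN NDN DD NDN DD NDN NDN NDN NDN DD NDN DD NDN NDN; joining the 14 pieces gives the next term.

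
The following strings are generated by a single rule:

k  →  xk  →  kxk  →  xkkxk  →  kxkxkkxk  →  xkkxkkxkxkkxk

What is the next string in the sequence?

kxkxkkxkxkkxkkxkxkkxk

Each term (from the third on) is the two preceding terms concatenated in order: term 3 = k·xk = kxk.
Continuing: kxkxkkxk · xkkxkkxkxkkxk gives term 7.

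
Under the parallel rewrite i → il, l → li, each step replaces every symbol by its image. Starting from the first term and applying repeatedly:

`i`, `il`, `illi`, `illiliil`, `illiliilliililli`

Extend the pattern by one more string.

illiliilliililliliililliilliliil

Replace each of the 16 characters of illiliilliililli in place — il li li il li il il li li il il li il li li il — and concatenate.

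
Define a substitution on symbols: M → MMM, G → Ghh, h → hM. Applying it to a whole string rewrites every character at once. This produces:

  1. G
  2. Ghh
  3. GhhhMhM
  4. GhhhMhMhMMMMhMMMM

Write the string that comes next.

Applying the rule to each of the 17 symbols of GhhhMhMhMMMMhMMMM gives the pieces Ghh hM hM hM MMM hM MMM hM MMM MMM MMM MMM hM MMM MMM MMM MMM, which concatenate to the answer.

GhhhMhMhMMMMhMMMMhMMMMMMMMMMMMMhMMMMMMMMMMMMM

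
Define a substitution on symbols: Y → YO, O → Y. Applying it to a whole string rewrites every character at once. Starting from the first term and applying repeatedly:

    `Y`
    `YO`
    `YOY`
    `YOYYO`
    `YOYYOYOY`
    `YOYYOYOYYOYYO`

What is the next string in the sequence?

Rewriting the 13 symbols of YOYYOYOYYOYYO one by one yields YO Y YO YO Y YO Y YO YO Y YO YO Y; concatenated:

YOYYOYOYYOYYOYOYYOYOY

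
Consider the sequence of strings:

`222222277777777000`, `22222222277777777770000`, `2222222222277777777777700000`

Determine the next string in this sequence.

Reading off run lengths: 2 runs 7, 9, 11; 7 runs 8, 10, 12; 0 runs 3, 4, 5 — each is linear in n, where the shown terms are n = 3, 4, 5.
For the next term, n = 6, so the run lengths are 13, 14, 6.

222222222222277777777777777000000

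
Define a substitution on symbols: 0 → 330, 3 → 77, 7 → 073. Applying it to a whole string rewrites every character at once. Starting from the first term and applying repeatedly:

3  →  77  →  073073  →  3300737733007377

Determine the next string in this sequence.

777733033007377073073777733033007377073073

Applying the rule to each of the 16 symbols of 3300737733007377 gives the pieces 77 77 330 330 073 77 073 073 77 77 330 330 073 77 073 073, which concatenate to the answer.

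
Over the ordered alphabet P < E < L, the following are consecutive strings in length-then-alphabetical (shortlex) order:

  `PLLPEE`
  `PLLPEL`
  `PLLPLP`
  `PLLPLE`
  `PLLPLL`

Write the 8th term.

PLLEPL

Stepping forward 3 times from PLLPLL: PLLPLL → PLLEPP → PLLEPE, then the target.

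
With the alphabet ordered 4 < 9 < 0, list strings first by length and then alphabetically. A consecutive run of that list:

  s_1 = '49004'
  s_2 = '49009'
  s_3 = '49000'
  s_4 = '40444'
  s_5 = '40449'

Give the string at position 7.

40494

Advancing 2 positions from 40449 through 40449 → 40440 reaches term 7.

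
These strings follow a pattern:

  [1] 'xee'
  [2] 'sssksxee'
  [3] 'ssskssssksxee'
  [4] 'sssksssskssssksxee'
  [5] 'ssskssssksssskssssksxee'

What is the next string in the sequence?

Every step adds sssks at the front: s(k+1) = sssks·s(k).
Applying this once more to ssskssssksssskssssksxee:

sssksssskssssksssskssssksxee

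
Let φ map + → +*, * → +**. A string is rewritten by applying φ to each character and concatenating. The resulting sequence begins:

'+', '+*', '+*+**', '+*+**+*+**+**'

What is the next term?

+*+**+*+**+**+*+**+*+**+**+*+**+**

Replace each of the 13 characters of +*+**+*+**+** in place — +* +** +* +** +** +* +** +* +** +** +* +** +** — and concatenate.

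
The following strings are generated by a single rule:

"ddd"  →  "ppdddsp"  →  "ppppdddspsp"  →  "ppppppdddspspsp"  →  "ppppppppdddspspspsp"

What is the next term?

ppppppppppdddspspspspsp

Every step adds pp to the front and sp to the end of the previous string.
So the next term is pp·ppppppppdddspspspsp·sp.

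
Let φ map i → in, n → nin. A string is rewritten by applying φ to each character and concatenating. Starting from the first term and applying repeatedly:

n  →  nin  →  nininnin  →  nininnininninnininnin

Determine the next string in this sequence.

nininnininninnininnininninnininninnininnininninnininnin

Applying the rule to each of the 21 symbols of nininnininninnininnin gives the pieces nin in nin in nin nin in nin in nin nin in nin nin in nin in nin nin in nin, which concatenate to the answer.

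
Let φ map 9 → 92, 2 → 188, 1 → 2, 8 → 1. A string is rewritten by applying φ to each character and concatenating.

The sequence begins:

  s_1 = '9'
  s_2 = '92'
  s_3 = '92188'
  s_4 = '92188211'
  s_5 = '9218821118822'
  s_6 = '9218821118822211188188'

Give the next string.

Applying the rule to each of the 22 symbols of 9218821118822211188188 gives the pieces 92 188 2 1 1 188 2 2 2 1 1 188 188 188 2 2 2 1 1 2 1 1, which concatenate to the answer.

921882111882221118818818822211211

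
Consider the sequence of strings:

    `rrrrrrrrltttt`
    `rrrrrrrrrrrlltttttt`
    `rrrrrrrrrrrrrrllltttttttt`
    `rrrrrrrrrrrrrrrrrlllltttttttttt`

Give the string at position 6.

Term n consists of 3n+2 r's, followed by n-1 l's, followed by 2n t's, where the shown terms are n = 2, 3, 4, 5.
For term 6, n = 7, so the run lengths are 23, 6, 14.

rrrrrrrrrrrrrrrrrrrrrrrlllllltttttttttttttt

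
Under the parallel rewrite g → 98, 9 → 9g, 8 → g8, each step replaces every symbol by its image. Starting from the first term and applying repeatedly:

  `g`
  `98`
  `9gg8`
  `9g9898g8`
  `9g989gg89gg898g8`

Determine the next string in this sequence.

φ(9g989gg89gg898g8) expands symbol-by-symbol to 9g 98 9g g8 9g 98 98 g8 9g 98 98 g8 9g g8 98 g8; joining the 16 pieces gives the next term.

9g989gg89g9898g89g9898g89gg898g8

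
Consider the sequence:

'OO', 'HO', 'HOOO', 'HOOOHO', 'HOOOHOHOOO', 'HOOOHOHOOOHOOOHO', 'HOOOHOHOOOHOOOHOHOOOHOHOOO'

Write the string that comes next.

Each term (from the third on) is the previous term followed by the one before it: term 3 = HO·OO = HOOO.
The next term joins HOOOHOHOOOHOOOHOHOOOHOHOOO and HOOOHOHOOOHOOOHO.

HOOOHOHOOOHOOOHOHOOOHOHOOOHOOOHOHOOOHOOOHO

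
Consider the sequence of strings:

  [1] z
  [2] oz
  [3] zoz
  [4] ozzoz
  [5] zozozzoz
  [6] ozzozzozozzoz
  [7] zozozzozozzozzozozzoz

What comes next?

From term 3 onward, concatenate the second-to-last term with the last: z·oz = zoz, oz·zoz = ozzoz, …
The next term joins ozzozzozozzoz and zozozzozozzozzozozzoz.

ozzozzozozzozzozozzozozzozzozozzoz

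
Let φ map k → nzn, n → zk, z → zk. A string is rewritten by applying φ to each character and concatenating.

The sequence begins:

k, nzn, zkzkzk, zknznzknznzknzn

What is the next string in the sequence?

Applying the rule to each of the 15 symbols of zknznzknznzknzn gives the pieces zk nzn zk zk zk zk nzn zk zk zk zk nzn zk zk zk, which concatenate to the answer.

zknznzkzkzkzknznzkzkzkzknznzkzkzk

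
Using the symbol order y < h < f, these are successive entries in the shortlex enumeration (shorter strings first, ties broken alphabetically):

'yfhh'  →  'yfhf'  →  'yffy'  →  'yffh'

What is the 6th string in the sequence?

hyyy

Stepping forward 2 times from yffh: yffh → yfff, then the target.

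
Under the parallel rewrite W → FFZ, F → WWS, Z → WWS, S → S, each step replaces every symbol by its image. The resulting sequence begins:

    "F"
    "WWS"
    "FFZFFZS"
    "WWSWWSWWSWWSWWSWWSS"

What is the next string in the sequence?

Applying the rule to each of the 19 symbols of WWSWWSWWSWWSWWSWWSS gives the pieces FFZ FFZ S FFZ FFZ S FFZ FFZ S FFZ FFZ S FFZ FFZ S FFZ FFZ S S, which concatenate to the answer.

FFZFFZSFFZFFZSFFZFFZSFFZFFZSFFZFFZSFFZFFZSS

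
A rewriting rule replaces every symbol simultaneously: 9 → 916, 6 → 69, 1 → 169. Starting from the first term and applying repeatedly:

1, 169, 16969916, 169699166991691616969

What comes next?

1696991669916916169696991691616969916169691696991669916

Applying the rule to each of the 21 symbols of 169699166991691616969 gives the pieces 169 69 916 69 916 916 169 69 69 916 916 169 69 916 169 69 169 69 916 69 916, which concatenate to the answer.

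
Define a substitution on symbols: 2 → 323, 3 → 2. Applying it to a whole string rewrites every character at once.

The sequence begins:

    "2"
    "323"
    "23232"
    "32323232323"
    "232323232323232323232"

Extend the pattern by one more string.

Replace each of the 21 characters of 232323232323232323232 in place — 323 2 323 2 323 2 323 2 323 2 323 2 323 2 323 2 323 2 323 2 323 — and concatenate.

3232323232323232323232323232323232323232323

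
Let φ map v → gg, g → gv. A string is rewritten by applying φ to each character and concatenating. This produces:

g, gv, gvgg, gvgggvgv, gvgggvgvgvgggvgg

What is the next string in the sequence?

gvgggvgvgvgggvgggvgggvgvgvgggvgv

φ(gvgggvgvgvgggvgg) expands symbol-by-symbol to gv gg gv gv gv gg gv gg gv gg gv gv gv gg gv gv; joining the 16 pieces gives the next term.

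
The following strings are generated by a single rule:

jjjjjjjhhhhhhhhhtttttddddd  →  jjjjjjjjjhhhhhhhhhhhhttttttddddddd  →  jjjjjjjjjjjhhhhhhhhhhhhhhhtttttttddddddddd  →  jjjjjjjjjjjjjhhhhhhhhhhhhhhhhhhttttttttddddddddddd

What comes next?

jjjjjjjjjjjjjjjhhhhhhhhhhhhhhhhhhhhhtttttttttddddddddddddd

The n-th term is 2n+1 j's then 3n h's then n+2 t's then 2n-1 d's, where the shown terms are n = 3, 4, 5, 6.
Setting n = 7 gives 15, 21, 9, 13 characters in each block.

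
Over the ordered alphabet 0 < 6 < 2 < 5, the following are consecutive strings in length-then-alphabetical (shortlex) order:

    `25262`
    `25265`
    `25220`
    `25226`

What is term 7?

25250

Stepping forward 3 times from 25226: 25226 → 25222 → 25225, then the target.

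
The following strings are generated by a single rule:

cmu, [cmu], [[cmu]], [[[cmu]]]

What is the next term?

Every step adds [ to the front and ] to the end of the previous string.
Applying this once more to [[[cmu]]]:

[[[[cmu]]]]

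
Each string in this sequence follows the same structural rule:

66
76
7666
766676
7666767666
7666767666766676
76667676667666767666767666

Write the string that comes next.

766676766676667676667676667666767666766676

From term 3 onward, concatenate the last term with the second-to-last: 76·66 = 7666, 7666·76 = 766676, …
Continuing: 76667676667666767666767666 · 7666767666766676 gives term 8.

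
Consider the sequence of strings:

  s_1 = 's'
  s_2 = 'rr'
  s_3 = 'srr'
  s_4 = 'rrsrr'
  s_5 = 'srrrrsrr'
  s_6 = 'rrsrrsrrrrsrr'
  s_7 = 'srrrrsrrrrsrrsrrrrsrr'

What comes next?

rrsrrsrrrrsrrsrrrrsrrrrsrrsrrrrsrr

From term 3 onward, concatenate the second-to-last term with the last: s·rr = srr, rr·srr = rrsrr, …
So term 8 is rrsrrsrrrrsrr·srrrrsrrrrsrrsrrrrsrr.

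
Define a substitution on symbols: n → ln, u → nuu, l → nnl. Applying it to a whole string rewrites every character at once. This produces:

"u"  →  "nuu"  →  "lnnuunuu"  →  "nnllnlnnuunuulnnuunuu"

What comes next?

Rewriting the 21 symbols of nnllnlnnuunuulnnuunuu one by one yields ln ln nnl nnl ln nnl ln ln nuu nuu ln nuu nuu nnl ln ln nuu nuu ln nuu nuu; concatenated:

lnlnnnlnnllnnnllnlnnuunuulnnuunuunnllnlnnuunuulnnuunuu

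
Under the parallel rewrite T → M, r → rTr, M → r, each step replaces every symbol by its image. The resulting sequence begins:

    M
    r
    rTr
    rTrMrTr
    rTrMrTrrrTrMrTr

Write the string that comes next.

Replace each of the 15 characters of rTrMrTrrrTrMrTr in place — rTr M rTr r rTr M rTr rTr rTr M rTr r rTr M rTr — and concatenate.

rTrMrTrrrTrMrTrrTrrTrMrTrrrTrMrTr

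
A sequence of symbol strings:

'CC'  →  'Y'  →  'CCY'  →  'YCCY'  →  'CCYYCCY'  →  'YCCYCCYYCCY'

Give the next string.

CCYYCCYYCCYCCYYCCY

From term 3 onward, concatenate the second-to-last term with the last: CC·Y = CCY, Y·CCY = YCCY, …
So term 7 is CCYYCCY·YCCYCCYYCCY.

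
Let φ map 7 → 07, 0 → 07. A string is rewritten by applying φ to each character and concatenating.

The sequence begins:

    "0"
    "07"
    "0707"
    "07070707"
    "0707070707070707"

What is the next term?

Applying the rule to each of the 16 symbols of 0707070707070707 gives the pieces 07 07 07 07 07 07 07 07 07 07 07 07 07 07 07 07, which concatenate to the answer.

07070707070707070707070707070707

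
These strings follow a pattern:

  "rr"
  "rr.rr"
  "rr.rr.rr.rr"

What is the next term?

s(k+1) = s(k)·.·s(k) — each term doubles the last with '.' between the halves.
Doubling rr.rr.rr.rr with '.' between the halves:

rr.rr.rr.rr.rr.rr.rr.rr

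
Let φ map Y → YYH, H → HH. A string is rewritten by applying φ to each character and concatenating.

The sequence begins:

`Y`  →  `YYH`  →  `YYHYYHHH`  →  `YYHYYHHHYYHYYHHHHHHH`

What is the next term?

φ(YYHYYHHHYYHYYHHHHHHH) expands symbol-by-symbol to YYH YYH HH YYH YYH HH HH HH YYH YYH HH YYH YYH HH HH HH HH HH HH HH; joining the 20 pieces gives the next term.

YYHYYHHHYYHYYHHHHHHHYYHYYHHHYYHYYHHHHHHHHHHHHHHH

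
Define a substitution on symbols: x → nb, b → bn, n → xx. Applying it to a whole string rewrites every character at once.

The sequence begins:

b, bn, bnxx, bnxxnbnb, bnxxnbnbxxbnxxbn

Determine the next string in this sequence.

bnxxnbnbxxbnxxbnnbnbbnxxnbnbbnxx

Replace each of the 16 characters of bnxxnbnbxxbnxxbn in place — bn xx nb nb xx bn xx bn nb nb bn xx nb nb bn xx — and concatenate.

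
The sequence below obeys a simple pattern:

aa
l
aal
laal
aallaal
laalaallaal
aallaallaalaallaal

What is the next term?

This is a Fibonacci-style word recurrence s(k) = s(k−2)·s(k−1): e.g. aa·l = aal.
Continuing: laalaallaal · aallaallaalaallaal gives term 8.

laalaallaalaallaallaalaallaal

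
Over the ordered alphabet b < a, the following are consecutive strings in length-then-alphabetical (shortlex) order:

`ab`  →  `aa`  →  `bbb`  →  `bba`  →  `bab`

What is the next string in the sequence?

Find the rightmost character of bab below a, bump it to the next letter, and reset everything to its right to b.

baa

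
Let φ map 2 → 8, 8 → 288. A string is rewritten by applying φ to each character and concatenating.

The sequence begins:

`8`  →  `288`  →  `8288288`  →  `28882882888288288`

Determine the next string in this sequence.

82882882888288288828828828882882888288288

Replace each of the 17 characters of 28882882888288288 in place — 8 288 288 288 8 288 288 8 288 288 288 8 288 288 8 288 288 — and concatenate.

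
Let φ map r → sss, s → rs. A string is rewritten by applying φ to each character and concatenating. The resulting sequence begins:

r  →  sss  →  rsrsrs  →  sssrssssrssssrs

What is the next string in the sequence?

Rewriting the 15 symbols of sssrssssrssssrs one by one yields rs rs rs sss rs rs rs rs sss rs rs rs rs sss rs; concatenated:

rsrsrssssrsrsrsrssssrsrsrsrssssrs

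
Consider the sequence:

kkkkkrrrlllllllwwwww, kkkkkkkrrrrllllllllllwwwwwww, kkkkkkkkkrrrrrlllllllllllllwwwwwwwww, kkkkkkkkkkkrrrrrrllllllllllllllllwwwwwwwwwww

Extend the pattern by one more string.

Term n consists of 2n+1 k's, followed by n+1 r's, followed by 3n+1 l's, followed by 2n+1 w's, where the shown terms are n = 2, 3, 4, 5.
At n = 6 the blocks have lengths 13, 7, 19, 13.

kkkkkkkkkkkkkrrrrrrrlllllllllllllllllllwwwwwwwwwwwww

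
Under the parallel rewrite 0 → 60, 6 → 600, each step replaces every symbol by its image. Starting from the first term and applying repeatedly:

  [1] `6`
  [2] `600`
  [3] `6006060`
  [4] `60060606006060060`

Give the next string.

60060606006060060600606060060600606060060

φ(60060606006060060) expands symbol-by-symbol to 600 60 60 600 60 600 60 600 60 60 600 60 600 60 60 600 60; joining the 17 pieces gives the next term.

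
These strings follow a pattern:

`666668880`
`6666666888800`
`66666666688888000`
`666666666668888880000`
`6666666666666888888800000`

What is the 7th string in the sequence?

666666666666666668888888880000000

Term n consists of 2n+1 6's, followed by n+1 8's, followed by n-1 0's, where the shown terms are n = 2, 3, 4, 5, 6.
At n = 8 the blocks have lengths 17, 9, 7.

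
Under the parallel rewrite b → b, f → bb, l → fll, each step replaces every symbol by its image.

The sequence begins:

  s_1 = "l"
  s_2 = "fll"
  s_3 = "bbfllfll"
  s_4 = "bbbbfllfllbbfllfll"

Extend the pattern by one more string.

bbbbbbfllfllbbfllfllbbbbfllfllbbfllfll

φ(bbbbfllfllbbfllfll) expands symbol-by-symbol to b b b b bb fll fll bb fll fll b b bb fll fll bb fll fll; joining the 18 pieces gives the next term.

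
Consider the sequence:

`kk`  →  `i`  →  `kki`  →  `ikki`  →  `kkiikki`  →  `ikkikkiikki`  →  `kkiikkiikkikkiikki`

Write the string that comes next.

Each term (from the third on) is the two preceding terms concatenated in order: term 3 = kk·i = kki.
Continuing: ikkikkiikki · kkiikkiikkikkiikki gives term 8.

ikkikkiikkikkiikkiikkikkiikki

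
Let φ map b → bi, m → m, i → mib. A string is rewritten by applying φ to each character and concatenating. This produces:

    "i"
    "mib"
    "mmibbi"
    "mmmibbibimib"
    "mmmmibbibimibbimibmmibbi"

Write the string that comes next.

mmmmmibbibimibbimibmmibbibimibmmibbimmmibbibimib

Replace each of the 24 characters of mmmmibbibimibbimibmmibbi in place — m m m m mib bi bi mib bi mib m mib bi bi mib m mib bi m m mib bi bi mib — and concatenate.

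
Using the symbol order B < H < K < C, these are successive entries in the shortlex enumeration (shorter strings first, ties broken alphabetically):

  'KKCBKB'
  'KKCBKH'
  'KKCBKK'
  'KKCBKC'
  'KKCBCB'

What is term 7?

Advancing 2 positions from KKCBCB through KKCBCB → KKCBCH reaches term 7.

KKCBCK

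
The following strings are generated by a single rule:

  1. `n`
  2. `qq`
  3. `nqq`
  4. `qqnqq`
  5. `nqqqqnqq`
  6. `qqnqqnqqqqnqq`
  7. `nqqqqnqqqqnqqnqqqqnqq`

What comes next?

This is a Fibonacci-style word recurrence s(k) = s(k−2)·s(k−1): e.g. n·qq = nqq.
So term 8 is qqnqqnqqqqnqq·nqqqqnqqqqnqqnqqqqnqq.

qqnqqnqqqqnqqnqqqqnqqqqnqqnqqqqnqq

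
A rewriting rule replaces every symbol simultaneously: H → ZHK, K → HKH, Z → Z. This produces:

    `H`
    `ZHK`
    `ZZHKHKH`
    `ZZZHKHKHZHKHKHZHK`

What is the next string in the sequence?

Replace each of the 17 characters of ZZZHKHKHZHKHKHZHK in place — Z Z Z ZHK HKH ZHK HKH ZHK Z ZHK HKH ZHK HKH ZHK Z ZHK HKH — and concatenate.

ZZZZHKHKHZHKHKHZHKZZHKHKHZHKHKHZHKZZHKHKH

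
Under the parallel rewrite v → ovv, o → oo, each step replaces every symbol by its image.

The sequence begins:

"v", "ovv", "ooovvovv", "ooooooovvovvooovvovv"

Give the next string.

ooooooooooooooovvovvooovvovvooooooovvovvooovvovv

φ(ooooooovvovvooovvovv) expands symbol-by-symbol to oo oo oo oo oo oo oo ovv ovv oo ovv ovv oo oo oo ovv ovv oo ovv ovv; joining the 20 pieces gives the next term.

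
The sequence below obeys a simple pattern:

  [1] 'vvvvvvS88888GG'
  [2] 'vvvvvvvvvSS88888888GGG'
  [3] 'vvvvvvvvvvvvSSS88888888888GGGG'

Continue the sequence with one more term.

vvvvvvvvvvvvvvvSSSS88888888888888GGGGG

The n-th term is 3n v's then n-1 S's then 3n-1 8's then n G's, where the shown terms are n = 2, 3, 4.
At n = 5 the blocks have lengths 15, 4, 14, 5.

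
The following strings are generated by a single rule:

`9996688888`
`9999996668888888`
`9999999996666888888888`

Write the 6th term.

9999999999999999996666666888888888888888

Each string has the form 9^{3n} 6^{n+1} 8^{2n+3} (n = 1, 2, …).
For term 6, n = 6, so the run lengths are 18, 7, 15.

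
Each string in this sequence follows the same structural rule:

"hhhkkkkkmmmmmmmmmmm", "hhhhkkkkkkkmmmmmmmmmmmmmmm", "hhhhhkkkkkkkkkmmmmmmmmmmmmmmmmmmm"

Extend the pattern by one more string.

Term n consists of n h's, followed by 2n-1 k's, followed by 4n-1 m's, where the shown terms are n = 3, 4, 5.
At n = 6 the blocks have lengths 6, 11, 23.

hhhhhhkkkkkkkkkkkmmmmmmmmmmmmmmmmmmmmmmm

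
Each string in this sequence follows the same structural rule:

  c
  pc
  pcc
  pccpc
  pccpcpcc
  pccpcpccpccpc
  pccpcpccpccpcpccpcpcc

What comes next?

pccpcpccpccpcpccpcpccpccpcpccpccpc

Each term (from the third on) is the previous term followed by the one before it: term 3 = pc·c = pcc.
So term 8 is pccpcpccpccpcpccpcpcc·pccpcpccpccpc.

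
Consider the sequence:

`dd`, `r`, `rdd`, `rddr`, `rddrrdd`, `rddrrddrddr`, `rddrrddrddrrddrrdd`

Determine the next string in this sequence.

Each term (from the third on) is the previous term followed by the one before it: term 3 = r·dd = rdd.
The next term joins rddrrddrddrrddrrdd and rddrrddrddr.

rddrrddrddrrddrrddrddrrddrddr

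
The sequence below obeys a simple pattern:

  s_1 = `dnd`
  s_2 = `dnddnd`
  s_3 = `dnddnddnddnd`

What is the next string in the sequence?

dnddnddnddnddnddnddnddnd

s(k+1) = s(k)·s(k) — each term doubles the last.
So the next term is two copies of dnddnddnddnd.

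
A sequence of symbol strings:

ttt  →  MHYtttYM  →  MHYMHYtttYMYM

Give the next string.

Every step adds MHY to the front and YM to the end of the previous string.
So the next term is MHY·MHYMHYtttYMYM·YM.

MHYMHYMHYtttYMYMYM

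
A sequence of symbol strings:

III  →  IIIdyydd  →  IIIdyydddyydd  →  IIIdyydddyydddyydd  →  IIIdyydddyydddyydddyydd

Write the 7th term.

IIIdyydddyydddyydddyydddyydddyydd

Every step adds dyydd to the end: s(k+1) = s(k)·dyydd.
From IIIdyydddyydddyydddyydd, 2 further steps: IIIdyydddyydddyydddyydd → IIIdyydddyydddyydddyydddyydd → (answer).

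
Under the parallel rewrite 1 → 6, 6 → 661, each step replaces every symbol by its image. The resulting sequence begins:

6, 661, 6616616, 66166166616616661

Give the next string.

66166166616616661661661666166166616616616

Applying the rule to each of the 17 symbols of 66166166616616661 gives the pieces 661 661 6 661 661 6 661 661 661 6 661 661 6 661 661 661 6, which concatenate to the answer.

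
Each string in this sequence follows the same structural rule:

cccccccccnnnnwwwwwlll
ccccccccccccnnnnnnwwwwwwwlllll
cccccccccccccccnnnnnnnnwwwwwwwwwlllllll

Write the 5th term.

cccccccccccccccccccccnnnnnnnnnnnnwwwwwwwwwwwwwlllllllllll

The n-th term is 3n+3 c's then 2n n's then 2n+1 w's then 2n-1 l's, where the shown terms are n = 2, 3, 4.
At n = 6 the blocks have lengths 21, 12, 13, 11.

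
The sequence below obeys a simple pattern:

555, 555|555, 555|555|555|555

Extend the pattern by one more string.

Every step duplicates the string with '|' between the halves.
Doubling 555|555|555|555 with '|' between the halves:

555|555|555|555|555|555|555|555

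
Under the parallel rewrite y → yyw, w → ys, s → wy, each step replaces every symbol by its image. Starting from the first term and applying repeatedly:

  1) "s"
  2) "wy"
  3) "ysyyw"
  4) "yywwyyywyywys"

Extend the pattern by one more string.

yywyywysysyywyywyywysyywyywysyywwy

Applying the rule to each of the 13 symbols of yywwyyywyywys gives the pieces yyw yyw ys ys yyw yyw yyw ys yyw yyw ys yyw wy, which concatenate to the answer.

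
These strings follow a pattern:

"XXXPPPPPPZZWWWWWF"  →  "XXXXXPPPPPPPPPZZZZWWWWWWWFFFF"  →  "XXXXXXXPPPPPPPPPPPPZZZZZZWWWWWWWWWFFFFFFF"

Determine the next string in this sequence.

Term n consists of 2n+1 X's, followed by 3n+3 P's, followed by 2n Z's, followed by 2n+3 W's, followed by 3n-2 F's (n = 1, 2, …).
For the next term, n = 4, so the run lengths are 9, 15, 8, 11, 10.

XXXXXXXXXPPPPPPPPPPPPPPPZZZZZZZZWWWWWWWWWWWFFFFFFFFFF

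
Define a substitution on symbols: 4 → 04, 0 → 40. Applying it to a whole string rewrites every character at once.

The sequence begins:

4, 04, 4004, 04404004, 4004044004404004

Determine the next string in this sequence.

04404004400404404004044004404004

φ(4004044004404004) expands symbol-by-symbol to 04 40 40 04 40 04 04 40 40 04 04 40 04 40 40 04; joining the 16 pieces gives the next term.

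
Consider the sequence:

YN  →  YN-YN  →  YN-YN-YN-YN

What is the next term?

YN-YN-YN-YN-YN-YN-YN-YN

s(k+1) = s(k)·-·s(k) — each term doubles the last with '-' between the halves.
So the next term is two copies of YN-YN-YN-YN with '-' between the halves.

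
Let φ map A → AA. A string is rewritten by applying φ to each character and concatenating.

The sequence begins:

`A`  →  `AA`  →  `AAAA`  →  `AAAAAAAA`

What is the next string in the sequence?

Rewriting each symbol of AAAAAAAA: A→AA, A→AA, A→AA, A→AA, A→AA, A→AA, A→AA, A→AA, which concatenates to AA AA AA AA AA AA AA AA.

AAAAAAAAAAAAAAAA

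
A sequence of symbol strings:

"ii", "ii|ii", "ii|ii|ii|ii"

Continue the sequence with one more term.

Every step duplicates the string with '|' between the halves.
So the next term is two copies of ii|ii|ii|ii with '|' between the halves.

ii|ii|ii|ii|ii|ii|ii|ii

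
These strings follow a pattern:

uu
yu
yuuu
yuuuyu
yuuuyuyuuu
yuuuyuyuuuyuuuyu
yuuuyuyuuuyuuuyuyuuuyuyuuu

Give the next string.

yuuuyuyuuuyuuuyuyuuuyuyuuuyuuuyuyuuuyuuuyu

Each term (from the third on) is the previous term followed by the one before it: term 3 = yu·uu = yuuu.
The next term joins yuuuyuyuuuyuuuyuyuuuyuyuuu and yuuuyuyuuuyuuuyu.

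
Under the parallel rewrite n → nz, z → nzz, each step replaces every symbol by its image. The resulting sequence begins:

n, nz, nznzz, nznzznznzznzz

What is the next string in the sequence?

φ(nznzznznzznzz) expands symbol-by-symbol to nz nzz nz nzz nzz nz nzz nz nzz nzz nz nzz nzz; joining the 13 pieces gives the next term.

nznzznznzznzznznzznznzznzznznzznzz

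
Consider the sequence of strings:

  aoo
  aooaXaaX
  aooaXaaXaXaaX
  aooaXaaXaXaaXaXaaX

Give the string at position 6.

aooaXaaXaXaaXaXaaXaXaaXaXaaX

Each term is the previous one with aXaaX appended.
From aooaXaaXaXaaXaXaaX, 2 further steps: aooaXaaXaXaaXaXaaX → aooaXaaXaXaaXaXaaXaXaaX → (answer).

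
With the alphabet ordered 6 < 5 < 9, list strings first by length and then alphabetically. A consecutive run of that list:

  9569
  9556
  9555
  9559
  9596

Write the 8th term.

9966

Continuing the enumeration 3 steps past 9596: 9596 → 9595 → 9599 → (answer).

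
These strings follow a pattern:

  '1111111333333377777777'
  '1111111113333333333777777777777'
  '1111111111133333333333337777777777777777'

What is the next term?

The n-th term is 2n+3 1's then 3n+1 3's then 4n 7's, where the shown terms are n = 2, 3, 4.
For the next term, n = 5, so the run lengths are 13, 16, 20.

1111111111111333333333333333377777777777777777777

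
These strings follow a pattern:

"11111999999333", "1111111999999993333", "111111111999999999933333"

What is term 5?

The n-th term is 2n-1 1's then 2n 9's then n 3's, where the shown terms are n = 3, 4, 5.
Setting n = 7 gives 13, 14, 7 characters in each block.

1111111111111999999999999993333333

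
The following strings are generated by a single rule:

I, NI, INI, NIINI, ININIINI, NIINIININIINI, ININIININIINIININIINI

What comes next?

NIINIININIINIININIININIINIININIINI

Each term (from the third on) is the two preceding terms concatenated in order: term 3 = I·NI = INI.
The next term joins NIINIININIINI and ININIININIINIININIINI.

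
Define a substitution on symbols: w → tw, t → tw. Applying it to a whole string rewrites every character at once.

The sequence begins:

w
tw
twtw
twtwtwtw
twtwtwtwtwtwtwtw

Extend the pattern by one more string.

Applying the rule to each of the 16 symbols of twtwtwtwtwtwtwtw gives the pieces tw tw tw tw tw tw tw tw tw tw tw tw tw tw tw tw, which concatenate to the answer.

twtwtwtwtwtwtwtwtwtwtwtwtwtwtwtw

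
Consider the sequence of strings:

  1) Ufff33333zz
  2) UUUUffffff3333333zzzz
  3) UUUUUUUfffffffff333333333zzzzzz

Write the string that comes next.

Each string has the form U^{3n-2} f^{3n} 3^{2n+3} z^{2n} (n = 1, 2, …).
For the next term, n = 4, so the run lengths are 10, 12, 11, 8.

UUUUUUUUUUffffffffffff33333333333zzzzzzzz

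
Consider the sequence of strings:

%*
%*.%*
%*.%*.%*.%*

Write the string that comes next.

Each string is two copies of the previous one joined by '.'.
One more doubling of %*.%*.%*.%* gives the answer.

%*.%*.%*.%*.%*.%*.%*.%*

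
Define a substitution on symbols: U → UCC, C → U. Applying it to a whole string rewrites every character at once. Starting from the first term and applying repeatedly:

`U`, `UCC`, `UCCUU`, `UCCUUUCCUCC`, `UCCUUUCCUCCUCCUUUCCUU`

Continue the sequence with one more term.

Rewriting the 21 symbols of UCCUUUCCUCCUCCUUUCCUU one by one yields UCC U U UCC UCC UCC U U UCC U U UCC U U UCC UCC UCC U U UCC UCC; concatenated:

UCCUUUCCUCCUCCUUUCCUUUCCUUUCCUCCUCCUUUCCUCC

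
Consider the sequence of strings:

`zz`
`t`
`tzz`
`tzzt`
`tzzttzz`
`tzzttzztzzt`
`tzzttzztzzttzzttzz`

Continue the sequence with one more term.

tzzttzztzzttzzttzztzzttzztzzt

Each term (from the third on) is the previous term followed by the one before it: term 3 = t·zz = tzz.
So term 8 is tzzttzztzzttzzttzz·tzzttzztzzt.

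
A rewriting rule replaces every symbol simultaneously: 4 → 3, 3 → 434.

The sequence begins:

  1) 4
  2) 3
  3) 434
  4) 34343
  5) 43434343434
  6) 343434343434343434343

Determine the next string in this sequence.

4343434343434343434343434343434343434343434

φ(343434343434343434343) expands symbol-by-symbol to 434 3 434 3 434 3 434 3 434 3 434 3 434 3 434 3 434 3 434 3 434; joining the 21 pieces gives the next term.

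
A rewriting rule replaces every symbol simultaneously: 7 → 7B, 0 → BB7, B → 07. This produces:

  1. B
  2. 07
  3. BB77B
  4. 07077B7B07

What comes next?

BB77BBB77B7B077B07BB77B

Rewriting each symbol of 07077B7B07: 0→BB7, 7→7B, 0→BB7, 7→7B, 7→7B, B→07, 7→7B, B→07, 0→BB7, 7→7B, which concatenates to BB7 7B BB7 7B 7B 07 7B 07 BB7 7B.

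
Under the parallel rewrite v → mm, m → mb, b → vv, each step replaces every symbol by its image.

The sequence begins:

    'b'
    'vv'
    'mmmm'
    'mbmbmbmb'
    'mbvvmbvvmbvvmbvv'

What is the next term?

mbvvmmmmmbvvmmmmmbvvmmmmmbvvmmmm

Replace each of the 16 characters of mbvvmbvvmbvvmbvv in place — mb vv mm mm mb vv mm mm mb vv mm mm mb vv mm mm — and concatenate.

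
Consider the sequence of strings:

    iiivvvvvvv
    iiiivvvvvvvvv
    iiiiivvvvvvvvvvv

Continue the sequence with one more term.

Term n consists of n i's, followed by 2n+1 v's, where the shown terms are n = 3, 4, 5.
For the next term, n = 6, so the run lengths are 6, 13.

iiiiiivvvvvvvvvvvvv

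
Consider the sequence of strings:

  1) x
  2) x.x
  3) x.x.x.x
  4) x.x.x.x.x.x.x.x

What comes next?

Each string is two copies of the previous one joined by '.'.
So the next term is two copies of x.x.x.x.x.x.x.x with '.' between the halves.

x.x.x.x.x.x.x.x.x.x.x.x.x.x.x.x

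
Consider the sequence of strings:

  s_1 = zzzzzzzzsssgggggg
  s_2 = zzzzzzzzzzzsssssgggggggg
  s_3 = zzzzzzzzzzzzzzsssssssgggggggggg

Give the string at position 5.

zzzzzzzzzzzzzzzzzzzzsssssssssssgggggggggggggg

Reading off run lengths: z runs 8, 11, 14; s runs 3, 5, 7; g runs 6, 8, 10 — each is linear in n, where the shown terms are n = 2, 3, 4.
At n = 6 the blocks have lengths 20, 11, 14.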